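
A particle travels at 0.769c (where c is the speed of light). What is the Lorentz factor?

v/c = 0.769, so (v/c)² = 0.591361
1 - (v/c)² = 0.408639
γ = 1/√(0.408639) = 1.564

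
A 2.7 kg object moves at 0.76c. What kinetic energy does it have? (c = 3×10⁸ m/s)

γ = 1/√(1 - 0.76²) = 1.5386
γ - 1 = 0.5386
KE = (γ-1)mc² = 0.5386 × 2.7 × (3×10⁸)² = 1.309×10¹⁷ J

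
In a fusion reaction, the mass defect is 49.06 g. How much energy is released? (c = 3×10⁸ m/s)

Convert mass defect: Δm = 49.06 g = 0.04906 kg
E = Δm·c² = 0.04906 × (3×10⁸)²
= 0.04906 × 9×10¹⁶ = 4.415×10¹⁵ J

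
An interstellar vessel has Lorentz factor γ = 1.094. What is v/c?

From γ = 1/√(1 - v²/c²):
1/γ² = 1/1.094² = 0.83554
v²/c² = 1 - 0.83554 = 0.16446
v/c = √(0.16446) = 0.4055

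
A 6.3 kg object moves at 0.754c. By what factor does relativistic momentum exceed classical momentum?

p_rel = γmv, p_class = mv
Ratio = γ = 1/√(1 - 0.754²) = 1.522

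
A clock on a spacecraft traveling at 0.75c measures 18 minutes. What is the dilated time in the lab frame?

Proper time Δt₀ = 18 minutes
γ = 1/√(1 - 0.75²) = 1.5119
Δt = γΔt₀ = 1.5119 × 18 = 27.21 minutes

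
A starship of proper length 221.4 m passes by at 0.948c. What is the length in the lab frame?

Proper length L₀ = 221.4 m
γ = 1/√(1 - 0.948²) = 3.14198
L = L₀/γ = 221.4/3.14198 = 70.47 m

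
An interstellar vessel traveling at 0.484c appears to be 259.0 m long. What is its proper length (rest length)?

Contracted length L = 259.0 m
γ = 1/√(1 - 0.484²) = 1.143
L₀ = γL = 1.143 × 259.0 = 296.0 m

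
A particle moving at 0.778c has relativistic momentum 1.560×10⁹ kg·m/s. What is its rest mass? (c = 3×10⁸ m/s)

γ = 1/√(1 - 0.778²) = 1.5917
v = 0.778 × 3×10⁸ = 2.334×10⁸ m/s
m = p/(γv) = 1.560×10⁹/(1.5917 × 2.334×10⁸) = 4.199 kg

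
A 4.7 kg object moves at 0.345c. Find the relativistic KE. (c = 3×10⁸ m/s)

γ = 1/√(1 - 0.345²) = 1.06541
γ - 1 = 0.06541
KE = (γ-1)mc² = 0.06541 × 4.7 × (3×10⁸)² = 2.767×10¹⁶ J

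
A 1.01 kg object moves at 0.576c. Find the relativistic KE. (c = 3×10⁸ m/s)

γ = 1/√(1 - 0.576²) = 1.2233
γ - 1 = 0.2233
KE = (γ-1)mc² = 0.2233 × 1.01 × (3×10⁸)² = 2.030×10¹⁶ J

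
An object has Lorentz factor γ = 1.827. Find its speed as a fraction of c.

From γ = 1/√(1 - v²/c²):
1/γ² = 1/1.827² = 0.2996
v²/c² = 1 - 0.2996 = 0.7004
v/c = √(0.7004) = 0.8369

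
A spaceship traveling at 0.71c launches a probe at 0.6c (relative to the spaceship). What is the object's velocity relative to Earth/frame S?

u = (u' + v)/(1 + u'v/c²)
Numerator: 0.6 + 0.71 = 1.31
Denominator: 1 + 0.426 = 1.426
u = 1.31/1.426 = 0.9187c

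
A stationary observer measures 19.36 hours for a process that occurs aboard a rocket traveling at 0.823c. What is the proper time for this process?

Dilated time Δt = 19.36 hours
γ = 1/√(1 - 0.823²) = 1.760
Δt₀ = Δt/γ = 19.36/1.760 = 11.00 hours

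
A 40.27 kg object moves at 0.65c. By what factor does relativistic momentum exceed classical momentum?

p_rel = γmv, p_class = mv
Ratio = γ = 1/√(1 - 0.65²) = 1.316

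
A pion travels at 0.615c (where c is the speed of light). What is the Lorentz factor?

v/c = 0.615, so (v/c)² = 0.378225
1 - (v/c)² = 0.621775
γ = 1/√(0.621775) = 1.268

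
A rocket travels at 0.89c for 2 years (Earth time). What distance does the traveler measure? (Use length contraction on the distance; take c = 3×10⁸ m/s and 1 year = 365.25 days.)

Earth distance: d = v × t = 0.89c × 2 yr = 1.685×10¹⁶ m
γ = 2.193
d' = d/γ = 1.685×10¹⁶/2.193 = 7.684×10¹⁵ m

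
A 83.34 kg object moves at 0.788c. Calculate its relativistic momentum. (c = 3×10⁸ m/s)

γ = 1/√(1 - 0.788²) = 1.624
v = 0.788 × 3×10⁸ = 2.364×10⁸ m/s
p = γmv = 1.624 × 83.34 × 2.364×10⁸ = 3.200×10¹⁰ kg·m/s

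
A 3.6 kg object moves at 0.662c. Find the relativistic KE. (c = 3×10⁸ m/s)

γ = 1/√(1 - 0.662²) = 1.3342
γ - 1 = 0.3342
KE = (γ-1)mc² = 0.3342 × 3.6 × (3×10⁸)² = 1.083×10¹⁷ J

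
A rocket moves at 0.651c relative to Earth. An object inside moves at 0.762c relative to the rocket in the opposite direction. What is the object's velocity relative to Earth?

Object's velocity in rocket frame is u' = -0.762c
u = (u' + v)/(1 + u'v/c²) = (v - 0.762)/(1 - 0.762·v/c²)
Numerator: 0.651 - 0.762 = -0.111
Denominator: 1 - 0.496062 = 0.503938
u = -0.111/0.503938 = -0.2203c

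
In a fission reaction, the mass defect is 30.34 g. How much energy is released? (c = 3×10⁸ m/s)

Convert mass defect: Δm = 30.34 g = 0.03034 kg
E = Δm·c² = 0.03034 × (3×10⁸)²
= 0.03034 × 9×10¹⁶ = 2.731×10¹⁵ J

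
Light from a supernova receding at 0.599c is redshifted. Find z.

β = 0.599
(1+β)/(1-β) = 1.599/0.401 = 3.9875
√(3.9875) = 1.9969
z = 1.9969 - 1 = 0.9969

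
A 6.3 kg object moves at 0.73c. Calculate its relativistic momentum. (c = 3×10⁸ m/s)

γ = 1/√(1 - 0.73²) = 1.463
v = 0.73 × 3×10⁸ = 2.190×10⁸ m/s
p = γmv = 1.463 × 6.3 × 2.190×10⁸ = 2.019×10⁹ kg·m/s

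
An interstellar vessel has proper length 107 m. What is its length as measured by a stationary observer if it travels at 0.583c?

Proper length L₀ = 107 m
γ = 1/√(1 - 0.583²) = 1.23081
L = L₀/γ = 107/1.23081 = 86.93 m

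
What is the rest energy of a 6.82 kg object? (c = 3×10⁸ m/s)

c² = (3×10⁸)² = 9.000×10¹⁶ m²/s²
E₀ = mc² = 6.82 × 9.000×10¹⁶ = 6.138×10¹⁷ J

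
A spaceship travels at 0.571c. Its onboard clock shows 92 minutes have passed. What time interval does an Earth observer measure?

Proper time Δt₀ = 92 minutes
γ = 1/√(1 - 0.571²) = 1.218
Δt = γΔt₀ = 1.218 × 92 = 112.1 minutes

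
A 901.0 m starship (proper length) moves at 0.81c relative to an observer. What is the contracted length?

Proper length L₀ = 901.0 m
γ = 1/√(1 - 0.81²) = 1.705
L = L₀/γ = 901.0/1.705 = 528.4 m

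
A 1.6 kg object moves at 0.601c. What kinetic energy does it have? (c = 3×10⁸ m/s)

γ = 1/√(1 - 0.601²) = 1.2512
γ - 1 = 0.2512
KE = (γ-1)mc² = 0.2512 × 1.6 × (3×10⁸)² = 3.617×10¹⁶ J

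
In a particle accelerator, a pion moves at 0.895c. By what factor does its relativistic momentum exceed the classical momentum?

p_rel = γmv, p_class = mv
Ratio = γ = 1/√(1 - 0.895²)
= 1/√(0.198975) = 2.242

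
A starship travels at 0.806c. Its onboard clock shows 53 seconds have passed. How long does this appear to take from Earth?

Proper time Δt₀ = 53 seconds
γ = 1/√(1 - 0.806²) = 1.6894
Δt = γΔt₀ = 1.6894 × 53 = 89.54 seconds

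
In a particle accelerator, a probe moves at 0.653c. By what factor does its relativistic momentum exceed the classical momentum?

p_rel = γmv, p_class = mv
Ratio = γ = 1/√(1 - 0.653²)
= 1/√(0.573591) = 1.320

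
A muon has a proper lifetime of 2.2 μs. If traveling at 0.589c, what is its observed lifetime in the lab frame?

Proper lifetime τ₀ = 2.2 μs
γ = 1/√(1 - 0.589²) = 1.2374
τ = γτ₀ = 1.2374 × 2.2 μs = 2.722 μs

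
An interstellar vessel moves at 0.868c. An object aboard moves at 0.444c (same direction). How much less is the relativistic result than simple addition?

Classical: u' + v = 0.444 + 0.868 = 1.312c
Relativistic: u = (0.444 + 0.868)/(1 + 0.385392) = 1.312/1.385392 = 0.9470c
Difference: 1.312 - 0.9470 = 0.3650c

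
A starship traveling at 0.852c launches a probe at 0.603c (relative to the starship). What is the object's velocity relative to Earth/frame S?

u = (u' + v)/(1 + u'v/c²)
Numerator: 0.603 + 0.852 = 1.455
Denominator: 1 + 0.513756 = 1.513756
u = 1.455/1.513756 = 0.9612c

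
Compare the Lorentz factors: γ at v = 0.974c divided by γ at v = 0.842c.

γ₁ = 1/√(1 - 0.974²) = 4.414
γ₂ = 1/√(1 - 0.842²) = 1.854
γ₁/γ₂ = 4.414/1.854 = 2.381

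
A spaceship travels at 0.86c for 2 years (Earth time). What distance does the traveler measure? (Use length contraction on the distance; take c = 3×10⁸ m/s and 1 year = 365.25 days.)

Earth distance: d = v × t = 0.86c × 2 yr = 1.6284×10¹⁶ m
γ = 1.9597
d' = d/γ = 1.6284×10¹⁶/1.9597 = 8.309×10¹⁵ m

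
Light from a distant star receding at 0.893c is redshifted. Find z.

β = 0.893
(1+β)/(1-β) = 1.893/0.107 = 17.69
√(17.69) = 4.206
z = 4.206 - 1 = 3.206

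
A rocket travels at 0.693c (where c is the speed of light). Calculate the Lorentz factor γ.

v/c = 0.693, so (v/c)² = 0.480249
1 - (v/c)² = 0.519751
γ = 1/√(0.519751) = 1.387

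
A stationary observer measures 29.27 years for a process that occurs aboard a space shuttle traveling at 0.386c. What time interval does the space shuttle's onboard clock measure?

Dilated time Δt = 29.27 years
γ = 1/√(1 - 0.386²) = 1.084
Δt₀ = Δt/γ = 29.27/1.084 = 27.00 years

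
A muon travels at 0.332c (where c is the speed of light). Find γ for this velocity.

v/c = 0.332, so (v/c)² = 0.110224
1 - (v/c)² = 0.889776
γ = 1/√(0.889776) = 1.060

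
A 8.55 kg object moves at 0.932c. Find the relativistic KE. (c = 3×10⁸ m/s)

γ = 1/√(1 - 0.932²) = 2.759
γ - 1 = 1.759
KE = (γ-1)mc² = 1.759 × 8.55 × (3×10⁸)² = 1.354×10¹⁸ J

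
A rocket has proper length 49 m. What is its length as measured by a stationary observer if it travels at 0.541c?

Proper length L₀ = 49 m
γ = 1/√(1 - 0.541²) = 1.189
L = L₀/γ = 49/1.189 = 41.21 m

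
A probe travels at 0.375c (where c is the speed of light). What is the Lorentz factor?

v/c = 0.375, so (v/c)² = 0.140625
1 - (v/c)² = 0.859375
γ = 1/√(0.859375) = 1.079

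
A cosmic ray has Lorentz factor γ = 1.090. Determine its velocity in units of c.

From γ = 1/√(1 - v²/c²):
1/γ² = 1/1.090² = 0.8417
v²/c² = 1 - 0.8417 = 0.1583
v/c = √(0.1583) = 0.3979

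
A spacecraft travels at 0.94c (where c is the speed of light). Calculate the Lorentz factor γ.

v/c = 0.94, so (v/c)² = 0.8836
1 - (v/c)² = 0.1164
γ = 1/√(0.1164) = 2.931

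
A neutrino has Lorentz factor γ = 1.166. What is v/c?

From γ = 1/√(1 - v²/c²):
1/γ² = 1/1.166² = 0.7355
v²/c² = 1 - 0.7355 = 0.2645
v/c = √(0.2645) = 0.5143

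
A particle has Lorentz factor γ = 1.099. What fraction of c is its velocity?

From γ = 1/√(1 - v²/c²):
1/γ² = 1/1.099² = 0.82795
v²/c² = 1 - 0.82795 = 0.17205
v/c = √(0.17205) = 0.4148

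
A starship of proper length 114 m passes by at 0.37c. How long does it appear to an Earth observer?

Proper length L₀ = 114 m
γ = 1/√(1 - 0.37²) = 1.076
L = L₀/γ = 114/1.076 = 105.9 m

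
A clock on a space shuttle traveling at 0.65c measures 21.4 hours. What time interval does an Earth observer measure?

Proper time Δt₀ = 21.4 hours
γ = 1/√(1 - 0.65²) = 1.316
Δt = γΔt₀ = 1.316 × 21.4 = 28.16 hours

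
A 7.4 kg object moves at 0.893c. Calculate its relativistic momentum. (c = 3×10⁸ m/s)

γ = 1/√(1 - 0.893²) = 2.222
v = 0.893 × 3×10⁸ = 2.679×10⁸ m/s
p = γmv = 2.222 × 7.4 × 2.679×10⁸ = 4.405×10⁹ kg·m/s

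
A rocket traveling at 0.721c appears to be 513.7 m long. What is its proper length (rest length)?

Contracted length L = 513.7 m
γ = 1/√(1 - 0.721²) = 1.443
L₀ = γL = 1.443 × 513.7 = 741.3 m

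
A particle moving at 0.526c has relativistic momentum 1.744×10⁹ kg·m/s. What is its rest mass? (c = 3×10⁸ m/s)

γ = 1/√(1 - 0.526²) = 1.1758
v = 0.526 × 3×10⁸ = 1.578×10⁸ m/s
m = p/(γv) = 1.744×10⁹/(1.1758 × 1.578×10⁸) = 9.400 kg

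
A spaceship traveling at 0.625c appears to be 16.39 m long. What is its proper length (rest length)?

Contracted length L = 16.39 m
γ = 1/√(1 - 0.625²) = 1.281
L₀ = γL = 1.281 × 16.39 = 21.00 m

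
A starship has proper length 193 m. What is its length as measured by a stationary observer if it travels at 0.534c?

Proper length L₀ = 193 m
γ = 1/√(1 - 0.534²) = 1.1828
L = L₀/γ = 193/1.1828 = 163.2 m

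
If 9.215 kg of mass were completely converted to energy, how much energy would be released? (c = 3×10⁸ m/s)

Using E = mc²:
c² = (3×10⁸)² = 9×10¹⁶ m²/s²
E = 9.215 × 9×10¹⁶ = 8.294×10¹⁷ J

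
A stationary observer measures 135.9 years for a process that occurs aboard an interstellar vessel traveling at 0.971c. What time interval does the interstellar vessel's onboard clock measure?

Dilated time Δt = 135.9 years
γ = 1/√(1 - 0.971²) = 4.183
Δt₀ = Δt/γ = 135.9/4.183 = 32.49 years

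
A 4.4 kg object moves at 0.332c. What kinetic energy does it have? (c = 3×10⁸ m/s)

γ = 1/√(1 - 0.332²) = 1.06013
γ - 1 = 0.06013
KE = (γ-1)mc² = 0.06013 × 4.4 × (3×10⁸)² = 2.381×10¹⁶ J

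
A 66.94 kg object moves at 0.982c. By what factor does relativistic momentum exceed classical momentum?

p_rel = γmv, p_class = mv
Ratio = γ = 1/√(1 - 0.982²) = 5.294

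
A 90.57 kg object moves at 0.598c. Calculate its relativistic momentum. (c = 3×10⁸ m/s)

γ = 1/√(1 - 0.598²) = 1.2477
v = 0.598 × 3×10⁸ = 1.794×10⁸ m/s
p = γmv = 1.2477 × 90.57 × 1.794×10⁸ = 2.027×10¹⁰ kg·m/s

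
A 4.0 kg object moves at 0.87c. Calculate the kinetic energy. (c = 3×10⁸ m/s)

γ = 1/√(1 - 0.87²) = 2.028
γ - 1 = 1.028
KE = (γ-1)mc² = 1.028 × 4.0 × (3×10⁸)² = 3.701×10¹⁷ J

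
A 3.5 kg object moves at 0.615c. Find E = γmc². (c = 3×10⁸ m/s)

γ = 1/√(1 - 0.615²) = 1.2682
mc² = 3.5 × (3×10⁸)² = 3.150×10¹⁷ J
E = γmc² = 1.2682 × 3.150×10¹⁷ = 3.995×10¹⁷ J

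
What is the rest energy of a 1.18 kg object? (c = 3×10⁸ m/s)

c² = (3×10⁸)² = 9.000×10¹⁶ m²/s²
E₀ = mc² = 1.18 × 9.000×10¹⁶ = 1.062×10¹⁷ J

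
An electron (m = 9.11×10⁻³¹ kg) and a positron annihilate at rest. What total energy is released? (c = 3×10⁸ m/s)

Both particles have the same rest mass, so total mass = 2m
E = 2m·c² = 2 × 9.11×10⁻³¹ × (3×10⁸)²
= 2 × 9.11×10⁻³¹ × 9×10¹⁶
= 1.640×10⁻¹³ J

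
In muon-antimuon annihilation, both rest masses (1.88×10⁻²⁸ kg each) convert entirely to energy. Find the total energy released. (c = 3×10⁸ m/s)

Both particles have the same rest mass, so total mass = 2m
E = 2m·c² = 2 × 1.88×10⁻²⁸ × (3×10⁸)²
= 2 × 1.88×10⁻²⁸ × 9×10¹⁶
= 3.384×10⁻¹¹ J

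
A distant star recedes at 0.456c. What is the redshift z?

β = 0.456
(1+β)/(1-β) = 1.456/0.544 = 2.676
√(2.676) = 1.636
z = 1.636 - 1 = 0.6360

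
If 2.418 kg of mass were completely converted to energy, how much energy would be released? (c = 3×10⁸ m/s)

Using E = mc²:
c² = (3×10⁸)² = 9×10¹⁶ m²/s²
E = 2.418 × 9×10¹⁶ = 2.176×10¹⁷ J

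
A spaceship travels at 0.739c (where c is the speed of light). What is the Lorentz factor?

v/c = 0.739, so (v/c)² = 0.546121
1 - (v/c)² = 0.453879
γ = 1/√(0.453879) = 1.484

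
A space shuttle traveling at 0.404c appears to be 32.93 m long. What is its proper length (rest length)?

Contracted length L = 32.93 m
γ = 1/√(1 - 0.404²) = 1.0932
L₀ = γL = 1.0932 × 32.93 = 36.00 m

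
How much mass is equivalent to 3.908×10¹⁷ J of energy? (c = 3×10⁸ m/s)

From E = mc², we get m = E/c²
c² = (3×10⁸)² = 9×10¹⁶ m²/s²
m = 3.908×10¹⁷ / 9×10¹⁶ = 4.342 kg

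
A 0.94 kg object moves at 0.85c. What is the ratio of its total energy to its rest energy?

E = γmc², E₀ = mc²
E/E₀ = γ = 1/√(1 - 0.85²) = 1.898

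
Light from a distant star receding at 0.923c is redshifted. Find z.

β = 0.923
(1+β)/(1-β) = 1.923/0.077 = 24.97
√(24.97) = 4.997
z = 4.997 - 1 = 3.997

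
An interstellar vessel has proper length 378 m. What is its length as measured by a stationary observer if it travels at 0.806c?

Proper length L₀ = 378 m
γ = 1/√(1 - 0.806²) = 1.6894
L = L₀/γ = 378/1.6894 = 223.7 m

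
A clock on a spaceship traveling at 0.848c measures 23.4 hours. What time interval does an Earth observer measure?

Proper time Δt₀ = 23.4 hours
γ = 1/√(1 - 0.848²) = 1.8868
Δt = γΔt₀ = 1.8868 × 23.4 = 44.15 hours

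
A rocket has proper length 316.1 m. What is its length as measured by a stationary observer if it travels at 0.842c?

Proper length L₀ = 316.1 m
γ = 1/√(1 - 0.842²) = 1.854
L = L₀/γ = 316.1/1.854 = 170.5 m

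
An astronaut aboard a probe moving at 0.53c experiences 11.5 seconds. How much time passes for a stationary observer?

Proper time Δt₀ = 11.5 seconds
γ = 1/√(1 - 0.53²) = 1.179
Δt = γΔt₀ = 1.179 × 11.5 = 13.56 seconds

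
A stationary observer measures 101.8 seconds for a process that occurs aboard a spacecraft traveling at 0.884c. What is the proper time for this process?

Dilated time Δt = 101.8 seconds
γ = 1/√(1 - 0.884²) = 2.139
Δt₀ = Δt/γ = 101.8/2.139 = 47.59 seconds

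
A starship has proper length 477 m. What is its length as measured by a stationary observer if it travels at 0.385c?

Proper length L₀ = 477 m
γ = 1/√(1 - 0.385²) = 1.0835
L = L₀/γ = 477/1.0835 = 440.2 m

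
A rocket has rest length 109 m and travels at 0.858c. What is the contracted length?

Proper length L₀ = 109 m
γ = 1/√(1 - 0.858²) = 1.9469
L = L₀/γ = 109/1.9469 = 55.99 m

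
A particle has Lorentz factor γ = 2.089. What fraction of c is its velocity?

From γ = 1/√(1 - v²/c²):
1/γ² = 1/2.089² = 0.2292
v²/c² = 1 - 0.2292 = 0.7708
v/c = √(0.7708) = 0.8780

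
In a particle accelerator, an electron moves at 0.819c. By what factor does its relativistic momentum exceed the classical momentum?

p_rel = γmv, p_class = mv
Ratio = γ = 1/√(1 - 0.819²)
= 1/√(0.329239) = 1.743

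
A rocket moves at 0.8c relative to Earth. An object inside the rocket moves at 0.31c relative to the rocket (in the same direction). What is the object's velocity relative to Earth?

u = (u' + v)/(1 + u'v/c²)
Numerator: 0.31 + 0.8 = 1.11
Denominator: 1 + 0.248 = 1.248
u = 1.11/1.248 = 0.8894c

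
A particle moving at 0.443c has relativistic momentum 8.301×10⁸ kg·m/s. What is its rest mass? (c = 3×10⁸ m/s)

γ = 1/√(1 - 0.443²) = 1.1154
v = 0.443 × 3×10⁸ = 1.329×10⁸ m/s
m = p/(γv) = 8.301×10⁸/(1.1154 × 1.329×10⁸) = 5.600 kg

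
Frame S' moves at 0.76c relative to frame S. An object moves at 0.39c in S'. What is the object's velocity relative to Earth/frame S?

u = (u' + v)/(1 + u'v/c²)
Numerator: 0.39 + 0.76 = 1.15
Denominator: 1 + 0.2964 = 1.2964
u = 1.15/1.2964 = 0.8871c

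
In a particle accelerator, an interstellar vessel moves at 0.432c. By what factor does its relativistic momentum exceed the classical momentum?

p_rel = γmv, p_class = mv
Ratio = γ = 1/√(1 - 0.432²)
= 1/√(0.813376) = 1.109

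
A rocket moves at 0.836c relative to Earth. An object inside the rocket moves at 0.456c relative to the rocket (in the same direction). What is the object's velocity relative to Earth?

u = (u' + v)/(1 + u'v/c²)
Numerator: 0.456 + 0.836 = 1.292
Denominator: 1 + 0.381216 = 1.381216
u = 1.292/1.381216 = 0.9354c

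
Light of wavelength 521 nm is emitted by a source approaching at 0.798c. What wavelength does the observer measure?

β = 0.798
Wavelength Doppler factor = √(0.202/1.798) = √(0.11235) = 0.3352
λ_obs = 521 × 0.3352 = 174.6 nm (blueshift)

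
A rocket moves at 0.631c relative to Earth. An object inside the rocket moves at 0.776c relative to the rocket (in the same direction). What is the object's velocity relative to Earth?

u = (u' + v)/(1 + u'v/c²)
Numerator: 0.776 + 0.631 = 1.407
Denominator: 1 + 0.489656 = 1.489656
u = 1.407/1.489656 = 0.9445c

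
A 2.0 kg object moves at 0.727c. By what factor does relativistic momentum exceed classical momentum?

p_rel = γmv, p_class = mv
Ratio = γ = 1/√(1 - 0.727²) = 1.456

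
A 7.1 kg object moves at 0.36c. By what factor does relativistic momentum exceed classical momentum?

p_rel = γmv, p_class = mv
Ratio = γ = 1/√(1 - 0.36²) = 1.072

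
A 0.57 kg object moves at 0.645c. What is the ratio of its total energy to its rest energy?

E = γmc², E₀ = mc²
E/E₀ = γ = 1/√(1 - 0.645²) = 1.309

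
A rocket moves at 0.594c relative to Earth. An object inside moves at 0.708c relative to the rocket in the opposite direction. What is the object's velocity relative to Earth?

Object's velocity in rocket frame is u' = -0.708c
u = (u' + v)/(1 + u'v/c²) = (v - 0.708)/(1 - 0.708·v/c²)
Numerator: 0.594 - 0.708 = -0.114
Denominator: 1 - 0.420552 = 0.579448
u = -0.114/0.579448 = -0.1967c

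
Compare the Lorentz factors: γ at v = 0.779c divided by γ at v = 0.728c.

γ₁ = 1/√(1 - 0.779²) = 1.595
γ₂ = 1/√(1 - 0.728²) = 1.459
γ₁/γ₂ = 1.595/1.459 = 1.093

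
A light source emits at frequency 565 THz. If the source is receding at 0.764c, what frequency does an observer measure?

β = v/c = 0.764
(1-β)/(1+β) = 0.236/1.764 = 0.1338
Doppler factor = √(0.1338) = 0.3658
f_obs = 565 × 0.3658 = 206.7 THz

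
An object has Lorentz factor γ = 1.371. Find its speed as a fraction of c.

From γ = 1/√(1 - v²/c²):
1/γ² = 1/1.371² = 0.5320
v²/c² = 1 - 0.5320 = 0.4680
v/c = √(0.4680) = 0.6841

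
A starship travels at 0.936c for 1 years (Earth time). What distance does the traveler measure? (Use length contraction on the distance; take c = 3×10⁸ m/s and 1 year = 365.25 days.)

Earth distance: d = v × t = 0.936c × 1 yr = 8.861×10¹⁵ m
γ = 2.841
d' = d/γ = 8.861×10¹⁵/2.841 = 3.119×10¹⁵ m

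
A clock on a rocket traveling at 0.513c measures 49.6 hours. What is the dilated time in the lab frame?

Proper time Δt₀ = 49.6 hours
γ = 1/√(1 - 0.513²) = 1.165
Δt = γΔt₀ = 1.165 × 49.6 = 57.78 hours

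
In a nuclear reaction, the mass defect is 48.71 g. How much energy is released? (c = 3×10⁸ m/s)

Convert mass defect: Δm = 48.71 g = 0.04871 kg
E = Δm·c² = 0.04871 × (3×10⁸)²
= 0.04871 × 9×10¹⁶ = 4.384×10¹⁵ J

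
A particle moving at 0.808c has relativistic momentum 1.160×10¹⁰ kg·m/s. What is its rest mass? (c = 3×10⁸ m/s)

γ = 1/√(1 - 0.808²) = 1.697
v = 0.808 × 3×10⁸ = 2.424×10⁸ m/s
m = p/(γv) = 1.160×10¹⁰/(1.697 × 2.424×10⁸) = 28.20 kg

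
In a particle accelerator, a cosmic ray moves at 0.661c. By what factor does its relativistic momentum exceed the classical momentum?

p_rel = γmv, p_class = mv
Ratio = γ = 1/√(1 - 0.661²)
= 1/√(0.563079) = 1.333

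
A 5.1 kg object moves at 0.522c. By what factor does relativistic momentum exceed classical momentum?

p_rel = γmv, p_class = mv
Ratio = γ = 1/√(1 - 0.522²) = 1.172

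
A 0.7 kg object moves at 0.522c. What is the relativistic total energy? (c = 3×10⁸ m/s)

γ = 1/√(1 - 0.522²) = 1.1724
mc² = 0.7 × (3×10⁸)² = 6.300×10¹⁶ J
E = γmc² = 1.1724 × 6.300×10¹⁶ = 7.386×10¹⁶ J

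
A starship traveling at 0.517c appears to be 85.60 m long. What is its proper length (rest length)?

Contracted length L = 85.60 m
γ = 1/√(1 - 0.517²) = 1.1682
L₀ = γL = 1.1682 × 85.60 = 100.0 m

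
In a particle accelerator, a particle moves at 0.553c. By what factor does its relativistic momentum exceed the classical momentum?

p_rel = γmv, p_class = mv
Ratio = γ = 1/√(1 - 0.553²)
= 1/√(0.694191) = 1.200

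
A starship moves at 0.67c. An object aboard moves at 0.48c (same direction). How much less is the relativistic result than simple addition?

Classical: u' + v = 0.48 + 0.67 = 1.15c
Relativistic: u = (0.48 + 0.67)/(1 + 0.3216) = 1.15/1.3216 = 0.8702c
Difference: 1.15 - 0.8702 = 0.2798c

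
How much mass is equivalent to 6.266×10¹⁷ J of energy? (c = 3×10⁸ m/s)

From E = mc², we get m = E/c²
c² = (3×10⁸)² = 9×10¹⁶ m²/s²
m = 6.266×10¹⁷ / 9×10¹⁶ = 6.962 kg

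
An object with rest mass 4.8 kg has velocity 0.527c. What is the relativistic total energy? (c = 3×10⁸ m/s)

γ = 1/√(1 - 0.527²) = 1.1767
mc² = 4.8 × (3×10⁸)² = 4.320×10¹⁷ J
E = γmc² = 1.1767 × 4.320×10¹⁷ = 5.083×10¹⁷ J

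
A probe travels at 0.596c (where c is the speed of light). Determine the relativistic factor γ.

v/c = 0.596, so (v/c)² = 0.355216
1 - (v/c)² = 0.644784
γ = 1/√(0.644784) = 1.245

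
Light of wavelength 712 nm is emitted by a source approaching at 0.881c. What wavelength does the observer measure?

β = 0.881
Wavelength Doppler factor = √(0.119/1.881) = √(0.06326) = 0.2515
λ_obs = 712 × 0.2515 = 179.1 nm (blueshift)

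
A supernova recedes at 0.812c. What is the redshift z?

β = 0.812
(1+β)/(1-β) = 1.812/0.188 = 9.638
√(9.638) = 3.105
z = 3.105 - 1 = 2.105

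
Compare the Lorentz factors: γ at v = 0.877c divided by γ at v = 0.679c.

γ₁ = 1/√(1 - 0.877²) = 2.081
γ₂ = 1/√(1 - 0.679²) = 1.362
γ₁/γ₂ = 2.081/1.362 = 1.528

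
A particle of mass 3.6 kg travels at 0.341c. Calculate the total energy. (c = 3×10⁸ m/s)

γ = 1/√(1 - 0.341²) = 1.064
mc² = 3.6 × (3×10⁸)² = 3.240×10¹⁷ J
E = γmc² = 1.064 × 3.240×10¹⁷ = 3.447×10¹⁷ J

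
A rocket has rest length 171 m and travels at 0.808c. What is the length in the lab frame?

Proper length L₀ = 171 m
γ = 1/√(1 - 0.808²) = 1.697
L = L₀/γ = 171/1.697 = 100.8 m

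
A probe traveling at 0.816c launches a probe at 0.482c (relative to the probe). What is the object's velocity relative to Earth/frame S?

u = (u' + v)/(1 + u'v/c²)
Numerator: 0.482 + 0.816 = 1.298
Denominator: 1 + 0.393312 = 1.393312
u = 1.298/1.393312 = 0.9316c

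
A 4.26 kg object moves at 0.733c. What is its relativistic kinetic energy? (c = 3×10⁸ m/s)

γ = 1/√(1 - 0.733²) = 1.4701
γ - 1 = 0.4701
KE = (γ-1)mc² = 0.4701 × 4.26 × (3×10⁸)² = 1.802×10¹⁷ J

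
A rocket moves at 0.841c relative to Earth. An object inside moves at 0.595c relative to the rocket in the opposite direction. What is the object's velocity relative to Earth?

Object's velocity in rocket frame is u' = -0.595c
u = (u' + v)/(1 + u'v/c²) = (v - 0.595)/(1 - 0.595·v/c²)
Numerator: 0.841 - 0.595 = 0.246
Denominator: 1 - 0.500395 = 0.499605
u = 0.246/0.499605 = 0.4924c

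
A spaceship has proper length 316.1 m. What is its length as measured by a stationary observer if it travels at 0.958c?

Proper length L₀ = 316.1 m
γ = 1/√(1 - 0.958²) = 3.487
L = L₀/γ = 316.1/3.487 = 90.65 m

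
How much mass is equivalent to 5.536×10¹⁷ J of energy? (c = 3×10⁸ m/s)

From E = mc², we get m = E/c²
c² = (3×10⁸)² = 9×10¹⁶ m²/s²
m = 5.536×10¹⁷ / 9×10¹⁶ = 6.151 kg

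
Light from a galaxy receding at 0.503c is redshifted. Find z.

β = 0.503
(1+β)/(1-β) = 1.503/0.497 = 3.024
√(3.024) = 1.739
z = 1.739 - 1 = 0.7390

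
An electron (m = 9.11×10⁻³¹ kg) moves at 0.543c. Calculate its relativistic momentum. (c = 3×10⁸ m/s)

γ = 1/√(1 - 0.543²) = 1.191
v = 0.543 × 3×10⁸ = 1.629×10⁸ m/s
p = γmv = 1.191 × 9.11×10⁻³¹ × 1.629×10⁸ = 1.767×10⁻²² kg·m/s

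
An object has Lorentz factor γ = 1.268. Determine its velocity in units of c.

From γ = 1/√(1 - v²/c²):
1/γ² = 1/1.268² = 0.621959
v²/c² = 1 - 0.621959 = 0.378041
v/c = √(0.378041) = 0.6149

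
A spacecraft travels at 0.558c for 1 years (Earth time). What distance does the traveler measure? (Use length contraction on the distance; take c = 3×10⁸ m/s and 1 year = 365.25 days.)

Earth distance: d = v × t = 0.558c × 1 yr = 5.283×10¹⁵ m
γ = 1.205
d' = d/γ = 5.283×10¹⁵/1.205 = 4.384×10¹⁵ m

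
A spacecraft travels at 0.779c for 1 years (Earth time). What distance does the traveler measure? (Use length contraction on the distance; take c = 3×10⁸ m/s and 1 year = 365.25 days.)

Earth distance: d = v × t = 0.779c × 1 yr = 7.375×10¹⁵ m
γ = 1.595
d' = d/γ = 7.375×10¹⁵/1.595 = 4.624×10¹⁵ m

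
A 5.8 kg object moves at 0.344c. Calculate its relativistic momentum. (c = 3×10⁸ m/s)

γ = 1/√(1 - 0.344²) = 1.065
v = 0.344 × 3×10⁸ = 1.032×10⁸ m/s
p = γmv = 1.065 × 5.8 × 1.032×10⁸ = 6.375×10⁸ kg·m/s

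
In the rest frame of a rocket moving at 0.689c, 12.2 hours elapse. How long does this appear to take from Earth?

Proper time Δt₀ = 12.2 hours
γ = 1/√(1 - 0.689²) = 1.3798
Δt = γΔt₀ = 1.3798 × 12.2 = 16.83 hours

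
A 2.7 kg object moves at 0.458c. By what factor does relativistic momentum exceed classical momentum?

p_rel = γmv, p_class = mv
Ratio = γ = 1/√(1 - 0.458²) = 1.125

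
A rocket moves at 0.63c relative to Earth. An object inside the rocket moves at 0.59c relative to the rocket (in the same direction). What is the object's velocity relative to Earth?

u = (u' + v)/(1 + u'v/c²)
Numerator: 0.59 + 0.63 = 1.22
Denominator: 1 + 0.3717 = 1.3717
u = 1.22/1.3717 = 0.8894c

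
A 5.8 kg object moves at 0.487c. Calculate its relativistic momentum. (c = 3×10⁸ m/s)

γ = 1/√(1 - 0.487²) = 1.1449
v = 0.487 × 3×10⁸ = 1.461×10⁸ m/s
p = γmv = 1.1449 × 5.8 × 1.461×10⁸ = 9.702×10⁸ kg·m/s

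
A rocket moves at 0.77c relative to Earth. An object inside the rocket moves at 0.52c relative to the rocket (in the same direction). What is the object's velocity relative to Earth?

u = (u' + v)/(1 + u'v/c²)
Numerator: 0.52 + 0.77 = 1.29
Denominator: 1 + 0.4004 = 1.4004
u = 1.29/1.4004 = 0.9212c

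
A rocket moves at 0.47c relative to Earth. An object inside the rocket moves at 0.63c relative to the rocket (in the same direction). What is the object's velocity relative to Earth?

u = (u' + v)/(1 + u'v/c²)
Numerator: 0.63 + 0.47 = 1.1
Denominator: 1 + 0.2961 = 1.2961
u = 1.1/1.2961 = 0.8487c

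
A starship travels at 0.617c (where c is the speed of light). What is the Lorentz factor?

v/c = 0.617, so (v/c)² = 0.380689
1 - (v/c)² = 0.619311
γ = 1/√(0.619311) = 1.271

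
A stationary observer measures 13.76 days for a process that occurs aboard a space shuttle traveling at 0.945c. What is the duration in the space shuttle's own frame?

Dilated time Δt = 13.76 days
γ = 1/√(1 - 0.945²) = 3.05745
Δt₀ = Δt/γ = 13.76/3.05745 = 4.500 days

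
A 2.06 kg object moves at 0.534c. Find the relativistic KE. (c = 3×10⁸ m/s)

γ = 1/√(1 - 0.534²) = 1.18275
γ - 1 = 0.18275
KE = (γ-1)mc² = 0.18275 × 2.06 × (3×10⁸)² = 3.388×10¹⁶ J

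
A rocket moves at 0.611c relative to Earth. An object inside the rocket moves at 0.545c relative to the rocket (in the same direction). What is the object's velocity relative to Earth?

u = (u' + v)/(1 + u'v/c²)
Numerator: 0.545 + 0.611 = 1.156
Denominator: 1 + 0.332995 = 1.332995
u = 1.156/1.332995 = 0.8672c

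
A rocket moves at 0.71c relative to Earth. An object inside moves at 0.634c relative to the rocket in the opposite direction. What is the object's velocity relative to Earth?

Object's velocity in rocket frame is u' = -0.634c
u = (u' + v)/(1 + u'v/c²) = (v - 0.634)/(1 - 0.634·v/c²)
Numerator: 0.71 - 0.634 = 0.076
Denominator: 1 - 0.45014 = 0.54986
u = 0.076/0.54986 = 0.1382c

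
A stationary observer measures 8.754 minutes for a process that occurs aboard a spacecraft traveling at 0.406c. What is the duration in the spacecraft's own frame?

Dilated time Δt = 8.754 minutes
γ = 1/√(1 - 0.406²) = 1.0942
Δt₀ = Δt/γ = 8.754/1.0942 = 8.000 minutes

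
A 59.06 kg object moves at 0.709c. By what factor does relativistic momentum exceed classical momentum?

p_rel = γmv, p_class = mv
Ratio = γ = 1/√(1 - 0.709²) = 1.418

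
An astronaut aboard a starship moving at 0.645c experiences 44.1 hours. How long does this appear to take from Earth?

Proper time Δt₀ = 44.1 hours
γ = 1/√(1 - 0.645²) = 1.3086
Δt = γΔt₀ = 1.3086 × 44.1 = 57.71 hours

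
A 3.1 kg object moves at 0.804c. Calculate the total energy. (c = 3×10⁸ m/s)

γ = 1/√(1 - 0.804²) = 1.6817
mc² = 3.1 × (3×10⁸)² = 2.790×10¹⁷ J
E = γmc² = 1.6817 × 2.790×10¹⁷ = 4.692×10¹⁷ J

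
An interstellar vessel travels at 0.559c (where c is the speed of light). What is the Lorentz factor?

v/c = 0.559, so (v/c)² = 0.312481
1 - (v/c)² = 0.687519
γ = 1/√(0.687519) = 1.206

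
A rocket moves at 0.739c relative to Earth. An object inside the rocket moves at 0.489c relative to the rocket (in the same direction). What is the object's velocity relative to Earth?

u = (u' + v)/(1 + u'v/c²)
Numerator: 0.489 + 0.739 = 1.228
Denominator: 1 + 0.361371 = 1.361371
u = 1.228/1.361371 = 0.9020c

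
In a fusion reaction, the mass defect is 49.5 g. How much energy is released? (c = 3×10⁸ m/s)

Convert mass defect: Δm = 49.5 g = 0.0495 kg
E = Δm·c² = 0.0495 × (3×10⁸)²
= 0.0495 × 9×10¹⁶ = 4.455×10¹⁵ J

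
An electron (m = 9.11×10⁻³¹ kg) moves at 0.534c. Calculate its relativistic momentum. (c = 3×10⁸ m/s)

γ = 1/√(1 - 0.534²) = 1.183
v = 0.534 × 3×10⁸ = 1.602×10⁸ m/s
p = γmv = 1.183 × 9.11×10⁻³¹ × 1.602×10⁸ = 1.726×10⁻²² kg·m/s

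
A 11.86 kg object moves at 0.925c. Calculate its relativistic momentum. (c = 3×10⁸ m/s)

γ = 1/√(1 - 0.925²) = 2.632
v = 0.925 × 3×10⁸ = 2.775×10⁸ m/s
p = γmv = 2.632 × 11.86 × 2.775×10⁸ = 8.662×10⁹ kg·m/s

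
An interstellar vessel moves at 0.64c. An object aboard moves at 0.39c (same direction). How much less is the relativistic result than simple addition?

Classical: u' + v = 0.39 + 0.64 = 1.03c
Relativistic: u = (0.39 + 0.64)/(1 + 0.2496) = 1.03/1.2496 = 0.8243c
Difference: 1.03 - 0.8243 = 0.2057c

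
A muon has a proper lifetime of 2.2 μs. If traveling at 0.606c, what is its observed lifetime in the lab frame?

Proper lifetime τ₀ = 2.2 μs
γ = 1/√(1 - 0.606²) = 1.2571
τ = γτ₀ = 1.2571 × 2.2 μs = 2.766 μs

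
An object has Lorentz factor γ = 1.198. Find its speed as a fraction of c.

From γ = 1/√(1 - v²/c²):
1/γ² = 1/1.198² = 0.69677
v²/c² = 1 - 0.69677 = 0.30323
v/c = √(0.30323) = 0.5507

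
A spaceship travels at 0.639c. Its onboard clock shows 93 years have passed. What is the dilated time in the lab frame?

Proper time Δt₀ = 93 years
γ = 1/√(1 - 0.639²) = 1.300
Δt = γΔt₀ = 1.300 × 93 = 120.9 years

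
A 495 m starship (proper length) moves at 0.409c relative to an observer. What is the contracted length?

Proper length L₀ = 495 m
γ = 1/√(1 - 0.409²) = 1.0958
L = L₀/γ = 495/1.0958 = 451.7 m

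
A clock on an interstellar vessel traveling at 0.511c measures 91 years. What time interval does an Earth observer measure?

Proper time Δt₀ = 91 years
γ = 1/√(1 - 0.511²) = 1.1634
Δt = γΔt₀ = 1.1634 × 91 = 105.9 years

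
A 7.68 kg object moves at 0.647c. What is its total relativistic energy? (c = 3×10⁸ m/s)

γ = 1/√(1 - 0.647²) = 1.3115
mc² = 7.68 × (3×10⁸)² = 6.912×10¹⁷ J
E = γmc² = 1.3115 × 6.912×10¹⁷ = 9.065×10¹⁷ J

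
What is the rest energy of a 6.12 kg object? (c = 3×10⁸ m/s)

c² = (3×10⁸)² = 9.000×10¹⁶ m²/s²
E₀ = mc² = 6.12 × 9.000×10¹⁶ = 5.508×10¹⁷ J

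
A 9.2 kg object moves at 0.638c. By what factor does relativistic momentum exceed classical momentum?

p_rel = γmv, p_class = mv
Ratio = γ = 1/√(1 - 0.638²) = 1.299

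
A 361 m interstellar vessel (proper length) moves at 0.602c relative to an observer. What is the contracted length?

Proper length L₀ = 361 m
γ = 1/√(1 - 0.602²) = 1.252
L = L₀/γ = 361/1.252 = 288.3 m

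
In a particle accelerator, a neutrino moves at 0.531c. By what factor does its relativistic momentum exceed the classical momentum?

p_rel = γmv, p_class = mv
Ratio = γ = 1/√(1 - 0.531²)
= 1/√(0.718039) = 1.180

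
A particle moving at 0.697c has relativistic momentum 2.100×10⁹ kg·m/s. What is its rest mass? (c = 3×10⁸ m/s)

γ = 1/√(1 - 0.697²) = 1.39456
v = 0.697 × 3×10⁸ = 2.091×10⁸ m/s
m = p/(γv) = 2.100×10⁹/(1.39456 × 2.091×10⁸) = 7.202 kg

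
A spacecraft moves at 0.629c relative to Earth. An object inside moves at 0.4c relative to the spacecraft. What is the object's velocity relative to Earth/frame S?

u = (u' + v)/(1 + u'v/c²)
Numerator: 0.4 + 0.629 = 1.029
Denominator: 1 + 0.2516 = 1.2516
u = 1.029/1.2516 = 0.8221c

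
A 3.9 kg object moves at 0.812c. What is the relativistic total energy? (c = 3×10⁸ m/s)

γ = 1/√(1 - 0.812²) = 1.7133
mc² = 3.9 × (3×10⁸)² = 3.510×10¹⁷ J
E = γmc² = 1.7133 × 3.510×10¹⁷ = 6.014×10¹⁷ J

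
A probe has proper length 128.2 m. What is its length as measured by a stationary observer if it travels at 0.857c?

Proper length L₀ = 128.2 m
γ = 1/√(1 - 0.857²) = 1.9406
L = L₀/γ = 128.2/1.9406 = 66.06 m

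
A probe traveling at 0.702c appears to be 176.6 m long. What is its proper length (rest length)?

Contracted length L = 176.6 m
γ = 1/√(1 - 0.702²) = 1.4041
L₀ = γL = 1.4041 × 176.6 = 248.0 m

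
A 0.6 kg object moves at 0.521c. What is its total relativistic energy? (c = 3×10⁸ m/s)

γ = 1/√(1 - 0.521²) = 1.17157
mc² = 0.6 × (3×10⁸)² = 5.400×10¹⁶ J
E = γmc² = 1.17157 × 5.400×10¹⁶ = 6.326×10¹⁶ J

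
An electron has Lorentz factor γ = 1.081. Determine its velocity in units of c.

From γ = 1/√(1 - v²/c²):
1/γ² = 1/1.081² = 0.85575
v²/c² = 1 - 0.85575 = 0.14425
v/c = √(0.14425) = 0.3798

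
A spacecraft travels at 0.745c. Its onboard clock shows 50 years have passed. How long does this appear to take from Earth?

Proper time Δt₀ = 50 years
γ = 1/√(1 - 0.745²) = 1.4991
Δt = γΔt₀ = 1.4991 × 50 = 74.96 years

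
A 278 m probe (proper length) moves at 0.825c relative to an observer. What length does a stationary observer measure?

Proper length L₀ = 278 m
γ = 1/√(1 - 0.825²) = 1.7695
L = L₀/γ = 278/1.7695 = 157.1 m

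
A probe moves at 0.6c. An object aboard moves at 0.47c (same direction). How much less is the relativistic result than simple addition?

Classical: u' + v = 0.47 + 0.6 = 1.07c
Relativistic: u = (0.47 + 0.6)/(1 + 0.282) = 1.07/1.282 = 0.8346c
Difference: 1.07 - 0.8346 = 0.2354c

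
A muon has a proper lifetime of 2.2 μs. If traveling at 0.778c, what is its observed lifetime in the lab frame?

Proper lifetime τ₀ = 2.2 μs
γ = 1/√(1 - 0.778²) = 1.592
τ = γτ₀ = 1.592 × 2.2 μs = 3.502 μs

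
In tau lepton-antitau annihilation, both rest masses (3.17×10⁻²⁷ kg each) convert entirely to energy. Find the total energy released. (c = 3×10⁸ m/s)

Both particles have the same rest mass, so total mass = 2m
E = 2m·c² = 2 × 3.17×10⁻²⁷ × (3×10⁸)²
= 2 × 3.17×10⁻²⁷ × 9×10¹⁶
= 5.706×10⁻¹⁰ J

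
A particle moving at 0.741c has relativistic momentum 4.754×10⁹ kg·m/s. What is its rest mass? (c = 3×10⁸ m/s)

γ = 1/√(1 - 0.741²) = 1.489
v = 0.741 × 3×10⁸ = 2.223×10⁸ m/s
m = p/(γv) = 4.754×10⁹/(1.489 × 2.223×10⁸) = 14.36 kg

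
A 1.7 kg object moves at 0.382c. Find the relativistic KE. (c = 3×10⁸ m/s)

γ = 1/√(1 - 0.382²) = 1.08206
γ - 1 = 0.08206
KE = (γ-1)mc² = 0.08206 × 1.7 × (3×10⁸)² = 1.256×10¹⁶ J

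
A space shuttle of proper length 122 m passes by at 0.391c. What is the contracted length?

Proper length L₀ = 122 m
γ = 1/√(1 - 0.391²) = 1.086
L = L₀/γ = 122/1.086 = 112.3 m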